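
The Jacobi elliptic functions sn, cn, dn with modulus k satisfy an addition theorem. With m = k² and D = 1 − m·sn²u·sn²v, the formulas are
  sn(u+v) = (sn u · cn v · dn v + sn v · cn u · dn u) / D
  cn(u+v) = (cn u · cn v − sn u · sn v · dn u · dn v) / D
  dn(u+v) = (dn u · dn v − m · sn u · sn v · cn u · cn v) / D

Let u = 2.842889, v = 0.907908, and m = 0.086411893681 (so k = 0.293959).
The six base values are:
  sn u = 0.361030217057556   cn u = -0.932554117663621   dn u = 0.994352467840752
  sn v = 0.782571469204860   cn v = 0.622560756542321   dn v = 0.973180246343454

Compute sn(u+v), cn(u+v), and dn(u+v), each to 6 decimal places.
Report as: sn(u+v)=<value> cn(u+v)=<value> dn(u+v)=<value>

m = k² = 0.086411893681
D = 1 − m·sn²u·sn²v = 0.9931022309632472
sn(u+v) = (sn u·cn v·dn v + sn v·cn u·dn u)/D = -0.5069335818871484/0.9931022309632472 = -0.5104545796815444
cn(u+v) = (cn u·cn v − sn u·sn v·dn u·dn v)/D = -0.8539732927318305/0.9931022309632472 = -0.8599047168623614
dn(u+v) = (dn u·dn v − m·sn u·sn v·cn u·cn v)/D = 0.981858324591431/0.9931022309632472 = 0.988677997066918

sn(u+v)=-0.510455 cn(u+v)=-0.859905 dn(u+v)=0.988678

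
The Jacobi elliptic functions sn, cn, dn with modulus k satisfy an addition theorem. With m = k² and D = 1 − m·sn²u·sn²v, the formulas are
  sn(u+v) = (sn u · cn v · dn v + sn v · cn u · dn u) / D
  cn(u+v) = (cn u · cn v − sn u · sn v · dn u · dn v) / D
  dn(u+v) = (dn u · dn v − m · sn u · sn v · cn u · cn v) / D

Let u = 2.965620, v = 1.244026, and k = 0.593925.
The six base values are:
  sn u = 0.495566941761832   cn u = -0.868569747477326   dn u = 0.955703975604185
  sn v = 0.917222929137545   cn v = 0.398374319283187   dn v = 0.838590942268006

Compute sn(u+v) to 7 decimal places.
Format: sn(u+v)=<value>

sn(u+v)=-0.6426656

m = k² = 0.352746905625
D = 1 − m·sn²u·sn²v = 0.9271184376360766
sn(u+v) = (sn u·cn v·dn v + sn v·cn u·dn u)/D = -0.5958270992963723/0.9271184376360766 = -0.6426655701245512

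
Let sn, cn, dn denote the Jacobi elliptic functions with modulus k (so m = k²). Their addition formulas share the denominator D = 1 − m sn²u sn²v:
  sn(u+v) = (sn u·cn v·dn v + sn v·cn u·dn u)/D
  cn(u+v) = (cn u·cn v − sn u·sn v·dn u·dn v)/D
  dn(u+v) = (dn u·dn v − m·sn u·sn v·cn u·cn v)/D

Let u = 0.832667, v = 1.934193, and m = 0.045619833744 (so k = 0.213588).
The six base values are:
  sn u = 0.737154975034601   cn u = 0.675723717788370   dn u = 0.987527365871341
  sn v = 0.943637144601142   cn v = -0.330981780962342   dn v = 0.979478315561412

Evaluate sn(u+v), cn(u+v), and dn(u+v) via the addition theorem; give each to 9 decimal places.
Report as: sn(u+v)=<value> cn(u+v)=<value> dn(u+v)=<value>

m = k² = 0.045619833744
D = 1 − m·sn²u·sn²v = 0.9779259838674011
sn(u+v) = (sn u·cn v·dn v + sn v·cn u·dn u)/D = 0.3907070880731663/0.9779259838674011 = 0.3995262366667446
cn(u+v) = (cn u·cn v − sn u·sn v·dn u·dn v)/D = -0.8964860295913214/0.9779259838674011 = -0.9167217605221927
dn(u+v) = (dn u·dn v − m·sn u·sn v·cn u·cn v)/D = 0.9743589019218672/0.9779259838674011 = 0.9963524008929314

sn(u+v)=0.399526237 cn(u+v)=-0.916721761 dn(u+v)=0.996352401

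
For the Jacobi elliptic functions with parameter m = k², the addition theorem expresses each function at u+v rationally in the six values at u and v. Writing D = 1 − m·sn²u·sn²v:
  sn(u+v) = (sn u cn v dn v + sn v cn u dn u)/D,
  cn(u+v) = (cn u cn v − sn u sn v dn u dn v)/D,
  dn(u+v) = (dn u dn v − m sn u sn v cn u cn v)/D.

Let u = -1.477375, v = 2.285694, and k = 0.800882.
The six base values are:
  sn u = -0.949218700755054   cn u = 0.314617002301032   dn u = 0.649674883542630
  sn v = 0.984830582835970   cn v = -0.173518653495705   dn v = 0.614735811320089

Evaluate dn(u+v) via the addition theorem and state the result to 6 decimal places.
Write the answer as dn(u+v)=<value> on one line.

dn(u+v)=0.834274

m = k² = 0.641411977924
D = 1 − m·sn²u·sn²v = 0.4394779642140092
dn(u+v) = (dn u·dn v − m·sn u·sn v·cn u·cn v)/D = 0.3666448569685411/0.4394779642140092 = 0.8342735855352212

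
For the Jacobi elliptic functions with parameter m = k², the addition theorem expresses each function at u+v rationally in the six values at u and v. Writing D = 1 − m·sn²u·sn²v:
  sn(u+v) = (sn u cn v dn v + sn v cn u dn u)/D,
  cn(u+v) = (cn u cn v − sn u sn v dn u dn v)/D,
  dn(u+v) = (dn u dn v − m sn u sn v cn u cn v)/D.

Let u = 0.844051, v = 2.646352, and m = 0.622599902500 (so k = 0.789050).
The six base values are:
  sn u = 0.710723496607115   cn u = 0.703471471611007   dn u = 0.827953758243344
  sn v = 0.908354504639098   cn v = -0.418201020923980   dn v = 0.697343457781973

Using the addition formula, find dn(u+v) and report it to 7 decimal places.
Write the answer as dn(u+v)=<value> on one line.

m = k² = 0.6225999025
D = 1 − m·sn²u·sn²v = 0.7405096906095765
dn(u+v) = (dn u·dn v − m·sn u·sn v·cn u·cn v)/D = 0.6956169182747347/0.7405096906095765 = 0.9393758476031735

dn(u+v)=0.9393758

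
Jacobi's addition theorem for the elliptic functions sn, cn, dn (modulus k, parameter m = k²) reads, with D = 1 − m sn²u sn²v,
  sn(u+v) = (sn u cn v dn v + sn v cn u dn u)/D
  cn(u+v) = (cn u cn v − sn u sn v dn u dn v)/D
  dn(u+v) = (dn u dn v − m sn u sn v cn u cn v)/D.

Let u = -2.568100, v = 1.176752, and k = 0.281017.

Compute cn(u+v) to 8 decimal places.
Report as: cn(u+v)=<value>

sn u = -0.5934021208964542, cn u = -0.8049061578318245, dn u = 0.9859981787574625
sn v = 0.9170111780447749, cn v = 0.3988615039596253, dn v = 0.9662261177519822
m = k² = 0.078970554289
D = 1 − m·sn²u·sn²v = 0.9766163321281633
cn(u+v) = (cn u·cn v − sn u·sn v·dn u·dn v)/D = 0.1973701728128775/0.9766163321281633 = 0.2020959166050237

cn(u+v)=0.20209592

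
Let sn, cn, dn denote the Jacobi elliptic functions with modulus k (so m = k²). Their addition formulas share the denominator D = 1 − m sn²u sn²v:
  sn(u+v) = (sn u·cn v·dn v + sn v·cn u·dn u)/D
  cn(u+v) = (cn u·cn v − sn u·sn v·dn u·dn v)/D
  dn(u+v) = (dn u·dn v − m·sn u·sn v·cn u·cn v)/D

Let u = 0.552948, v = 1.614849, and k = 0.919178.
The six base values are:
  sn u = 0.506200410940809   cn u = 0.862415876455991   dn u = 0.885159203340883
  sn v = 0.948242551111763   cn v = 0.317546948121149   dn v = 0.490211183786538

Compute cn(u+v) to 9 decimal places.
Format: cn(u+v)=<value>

m = k² = 0.844888195684
D = 1 − m·sn²u·sn²v = 0.8053371359476846
cn(u+v) = (cn u·cn v − sn u·sn v·dn u·dn v)/D = 0.06557802424354213/0.8053371359476846 = 0.08142928137341245

cn(u+v)=0.081429281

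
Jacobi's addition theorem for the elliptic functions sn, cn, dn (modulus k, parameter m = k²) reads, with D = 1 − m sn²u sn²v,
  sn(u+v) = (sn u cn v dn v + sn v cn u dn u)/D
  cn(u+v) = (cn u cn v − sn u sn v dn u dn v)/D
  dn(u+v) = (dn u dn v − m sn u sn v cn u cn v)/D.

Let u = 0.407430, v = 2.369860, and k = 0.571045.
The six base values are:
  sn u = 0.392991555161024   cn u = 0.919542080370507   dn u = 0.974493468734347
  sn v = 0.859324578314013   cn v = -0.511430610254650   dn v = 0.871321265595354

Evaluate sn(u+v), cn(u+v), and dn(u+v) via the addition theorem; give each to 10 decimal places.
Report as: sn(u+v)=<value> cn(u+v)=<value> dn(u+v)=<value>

m = k² = 0.326092392025
D = 1 − m·sn²u·sn²v = 0.9628103946315179
sn(u+v) = (sn u·cn v·dn v + sn v·cn u·dn u)/D = 0.5949051883527321/0.9628103946315179 = 0.617884052425931
cn(u+v) = (cn u·cn v − sn u·sn v·dn u·dn v)/D = -0.7570281849980881/0.9628103946315179 = -0.7862692272737814
dn(u+v) = (dn u·dn v − m·sn u·sn v·cn u·cn v)/D = 0.9008861113632366/0.9628103946315179 = 0.9356838235092168

sn(u+v)=0.6178840524 cn(u+v)=-0.7862692273 dn(u+v)=0.9356838235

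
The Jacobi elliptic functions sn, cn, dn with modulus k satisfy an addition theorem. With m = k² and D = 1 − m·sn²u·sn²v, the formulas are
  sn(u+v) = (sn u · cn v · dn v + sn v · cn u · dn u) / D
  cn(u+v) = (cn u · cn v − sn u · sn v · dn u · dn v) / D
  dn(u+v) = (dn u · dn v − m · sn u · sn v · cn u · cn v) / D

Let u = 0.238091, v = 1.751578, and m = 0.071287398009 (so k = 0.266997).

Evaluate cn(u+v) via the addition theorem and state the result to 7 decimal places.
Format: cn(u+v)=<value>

cn(u+v)=-0.3673971

sn u = 0.2356938599388018, cn u = 0.9718273531791274, dn u = 0.998017971428126
sn v = 0.9893402693586714, cn v = -0.1456222216054665, dn v = 0.9644813686826345
m = k² = 0.071287398009
D = 1 − m·sn²u·sn²v = 0.996123849115284
cn(u+v) = (cn u·cn v − sn u·sn v·dn u·dn v)/D = -0.3659730434088738/0.996123849115284 = -0.3673971301198299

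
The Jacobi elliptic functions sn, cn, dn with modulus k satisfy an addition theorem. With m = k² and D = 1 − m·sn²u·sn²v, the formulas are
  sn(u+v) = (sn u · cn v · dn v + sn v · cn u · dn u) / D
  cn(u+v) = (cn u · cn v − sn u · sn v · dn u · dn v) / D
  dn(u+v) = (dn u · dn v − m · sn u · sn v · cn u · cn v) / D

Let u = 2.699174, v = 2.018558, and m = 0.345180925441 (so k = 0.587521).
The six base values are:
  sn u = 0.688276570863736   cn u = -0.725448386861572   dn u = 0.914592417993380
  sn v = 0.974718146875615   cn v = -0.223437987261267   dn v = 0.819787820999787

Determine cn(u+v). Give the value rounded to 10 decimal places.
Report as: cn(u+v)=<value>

m = k² = 0.345180925441
D = 1 − m·sn²u·sn²v = 0.8446429862693582
cn(u+v) = (cn u·cn v − sn u·sn v·dn u·dn v)/D = -0.3409108765049466/0.8446429862693582 = -0.4036153523403905

cn(u+v)=-0.4036153523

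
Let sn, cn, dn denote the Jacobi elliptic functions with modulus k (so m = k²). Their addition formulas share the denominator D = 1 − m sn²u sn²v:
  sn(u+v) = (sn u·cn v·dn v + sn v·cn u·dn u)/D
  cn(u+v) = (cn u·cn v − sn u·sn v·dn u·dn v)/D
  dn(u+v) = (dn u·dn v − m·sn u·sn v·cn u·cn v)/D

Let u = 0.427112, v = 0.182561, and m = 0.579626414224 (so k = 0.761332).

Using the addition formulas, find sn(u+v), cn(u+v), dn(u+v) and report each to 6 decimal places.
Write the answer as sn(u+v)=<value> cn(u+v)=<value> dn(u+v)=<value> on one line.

sn(u+v)=0.555950 cn(u+v)=0.831215 dn(u+v)=0.906007

sn u = 0.4076576929584143, cn u = 0.9131348232171541, dn u = 0.9506181690832119
sn v = 0.1809749354953519, cn v = 0.9834877084755321, dn v = 0.9904625777045745
m = k² = 0.579626414224
D = 1 − m·sn²u·sn²v = 0.9968451674408632
sn(u+v) = (sn u·cn v·dn v + sn v·cn u·dn u)/D = 0.5541964717450166/0.9968451674408632 = 0.5559504021750636
cn(u+v) = (cn u·cn v − sn u·sn v·dn u·dn v)/D = 0.8285931200266978/0.9968451674408632 = 0.8312154656413612
dn(u+v) = (dn u·dn v − m·sn u·sn v·cn u·cn v)/D = 0.9031486398439154/0.9968451674408632 = 0.9060069400371485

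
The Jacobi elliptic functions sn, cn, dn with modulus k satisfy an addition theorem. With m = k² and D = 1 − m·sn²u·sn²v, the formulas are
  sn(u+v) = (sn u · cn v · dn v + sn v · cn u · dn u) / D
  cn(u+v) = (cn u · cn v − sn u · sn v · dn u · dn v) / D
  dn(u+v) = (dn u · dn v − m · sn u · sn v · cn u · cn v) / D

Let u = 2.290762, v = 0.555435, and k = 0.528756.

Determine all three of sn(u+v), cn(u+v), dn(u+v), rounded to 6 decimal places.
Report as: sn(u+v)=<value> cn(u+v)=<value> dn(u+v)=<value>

sn u = 0.8740538414813225, cn u = -0.4858290668452672, dn u = 0.8867959253360082
sn v = 0.5209410232194168, cn v = 0.8535926723719617, dn v = 0.9613152014072399
m = k² = 0.279582907536
D = 1 − m·sn²u·sn²v = 0.9420352314269053
sn(u+v) = (sn u·cn v·dn v + sn v·cn u·dn u)/D = 0.4927861040908049/0.9420352314269053 = 0.5231079344499456
cn(u+v) = (cn u·cn v − sn u·sn v·dn u·dn v)/D = -0.8028650153447648/0.9420352314269053 = -0.8522664424436242
dn(u+v) = (dn u·dn v − m·sn u·sn v·cn u·cn v)/D = 0.9052828192237714/0.9420352314269053 = 0.9609861595648977

sn(u+v)=0.523108 cn(u+v)=-0.852266 dn(u+v)=0.960986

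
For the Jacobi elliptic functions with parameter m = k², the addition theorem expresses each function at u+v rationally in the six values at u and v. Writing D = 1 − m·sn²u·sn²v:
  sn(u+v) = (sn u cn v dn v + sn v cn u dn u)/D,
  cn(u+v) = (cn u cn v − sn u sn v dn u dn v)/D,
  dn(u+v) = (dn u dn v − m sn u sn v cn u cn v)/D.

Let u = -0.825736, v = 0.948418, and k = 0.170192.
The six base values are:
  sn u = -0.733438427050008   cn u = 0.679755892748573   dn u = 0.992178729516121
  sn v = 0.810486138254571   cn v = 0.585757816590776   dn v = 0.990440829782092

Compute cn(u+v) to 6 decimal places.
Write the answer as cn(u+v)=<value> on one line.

m = k² = 0.028965316864
D = 1 − m·sn²u·sn²v = 0.9897647893033518
cn(u+v) = (cn u·cn v − sn u·sn v·dn u·dn v)/D = 0.9823267909429162/0.9897647893033518 = 0.99248508490015

cn(u+v)=0.992485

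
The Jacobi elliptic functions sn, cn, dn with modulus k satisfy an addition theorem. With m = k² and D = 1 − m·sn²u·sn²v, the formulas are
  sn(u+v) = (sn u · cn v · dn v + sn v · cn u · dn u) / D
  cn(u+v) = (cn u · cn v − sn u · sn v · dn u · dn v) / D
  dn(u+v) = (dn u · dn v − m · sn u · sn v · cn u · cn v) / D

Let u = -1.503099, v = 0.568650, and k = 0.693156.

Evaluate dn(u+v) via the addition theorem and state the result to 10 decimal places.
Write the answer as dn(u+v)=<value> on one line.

sn u = -0.9705135512519473, cn u = 0.2410465657011812, dn u = 0.7398996190109636
sn v = 0.5268821519692581, cn v = 0.8499383494914461, dn v = 0.9309245630329074
m = k² = 0.480465240336
D = 1 − m·sn²u·sn²v = 0.8743703483016011
dn(u+v) = (dn u·dn v − m·sn u·sn v·cn u·cn v)/D = 0.7391251923477145/0.8743703483016011 = 0.8453228014689769

dn(u+v)=0.8453228015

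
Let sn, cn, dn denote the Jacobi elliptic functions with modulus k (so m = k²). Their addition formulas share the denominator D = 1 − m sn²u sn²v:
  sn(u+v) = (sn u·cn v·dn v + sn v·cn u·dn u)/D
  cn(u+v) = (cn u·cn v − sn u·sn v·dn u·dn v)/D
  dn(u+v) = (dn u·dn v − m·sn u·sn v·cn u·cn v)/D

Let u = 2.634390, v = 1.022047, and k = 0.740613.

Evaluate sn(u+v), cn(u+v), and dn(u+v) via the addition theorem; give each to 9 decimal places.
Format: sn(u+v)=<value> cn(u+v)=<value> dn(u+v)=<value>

sn(u+v)=0.137897786 cn(u+v)=-0.990446465 dn(u+v)=0.994771174

sn u = 0.8684085986139404, cn u = -0.4958492773548956, dn u = 0.7657362699742569
sn v = 0.8096248556933846, cn v = 0.5869476919142507, dn v = 0.8002858381263463
m = k² = 0.548507615769
D = 1 − m·sn²u·sn²v = 0.7288568998904815
sn(u+v) = (sn u·cn v·dn v + sn v·cn u·dn u)/D = 0.1005077525558684/0.7288568998904815 = 0.1378977856571993
cn(u+v) = (cn u·cn v − sn u·sn v·dn u·dn v)/D = -0.7218937402375309/0.7288568998904815 = -0.9904464653432012
dn(u+v) = (dn u·dn v − m·sn u·sn v·cn u·cn v)/D = 0.725045834219674/0.7288568998904815 = 0.9947711743260164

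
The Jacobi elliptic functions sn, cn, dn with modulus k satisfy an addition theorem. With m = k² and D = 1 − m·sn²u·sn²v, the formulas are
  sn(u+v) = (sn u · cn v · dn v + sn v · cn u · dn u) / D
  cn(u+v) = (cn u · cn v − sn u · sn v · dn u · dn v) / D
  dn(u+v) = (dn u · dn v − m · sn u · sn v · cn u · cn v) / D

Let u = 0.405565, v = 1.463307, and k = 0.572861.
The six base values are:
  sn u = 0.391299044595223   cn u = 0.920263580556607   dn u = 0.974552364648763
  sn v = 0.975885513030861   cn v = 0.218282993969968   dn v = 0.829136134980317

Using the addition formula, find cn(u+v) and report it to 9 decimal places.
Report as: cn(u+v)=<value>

m = k² = 0.328169725321
D = 1 − m·sn²u·sn²v = 0.9521464864473083
cn(u+v) = (cn u·cn v − sn u·sn v·dn u·dn v)/D = -0.1076814389702386/0.9521464864473083 = -0.1130933532843506

cn(u+v)=-0.113093353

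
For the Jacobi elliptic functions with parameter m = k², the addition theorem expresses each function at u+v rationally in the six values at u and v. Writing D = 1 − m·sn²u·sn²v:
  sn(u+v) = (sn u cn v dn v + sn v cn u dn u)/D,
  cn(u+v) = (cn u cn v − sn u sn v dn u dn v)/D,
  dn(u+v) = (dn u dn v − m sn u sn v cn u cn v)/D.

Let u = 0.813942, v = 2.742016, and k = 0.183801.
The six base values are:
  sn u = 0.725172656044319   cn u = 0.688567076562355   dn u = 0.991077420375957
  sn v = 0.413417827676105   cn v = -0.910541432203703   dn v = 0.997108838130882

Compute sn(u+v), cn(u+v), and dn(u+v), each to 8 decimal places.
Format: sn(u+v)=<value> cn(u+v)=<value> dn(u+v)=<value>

sn(u+v)=-0.37741073 cn(u+v)=-0.92604597 dn(u+v)=0.99759111

m = k² = 0.033782807601
D = 1 − m·sn²u·sn²v = 0.9969636139967108
sn(u+v) = (sn u·cn v·dn v + sn v·cn u·dn u)/D = -0.3762647645754864/0.9969636139967108 = -0.3774107292312152
cn(u+v) = (cn u·cn v − sn u·sn v·dn u·dn v)/D = -0.9232341385435963/0.9969636139967108 = -0.926045971570074
dn(u+v) = (dn u·dn v − m·sn u·sn v·cn u·cn v)/D = 0.9945620346669095/0.9969636139967108 = 0.9975911063392037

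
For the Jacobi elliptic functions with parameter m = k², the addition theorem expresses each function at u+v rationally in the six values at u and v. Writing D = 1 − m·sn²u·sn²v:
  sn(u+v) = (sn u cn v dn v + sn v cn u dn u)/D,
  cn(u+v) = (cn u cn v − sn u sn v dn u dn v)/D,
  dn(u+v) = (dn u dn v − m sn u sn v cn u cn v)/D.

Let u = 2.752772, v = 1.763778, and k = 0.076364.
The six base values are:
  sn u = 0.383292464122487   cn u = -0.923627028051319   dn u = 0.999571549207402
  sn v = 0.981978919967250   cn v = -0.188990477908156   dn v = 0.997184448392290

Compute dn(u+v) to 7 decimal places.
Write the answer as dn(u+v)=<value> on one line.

m = k² = 0.005831460496
D = 1 − m·sn²u·sn²v = 0.9991738817255535
dn(u+v) = (dn u·dn v − m·sn u·sn v·cn u·cn v)/D = 0.9963740737658812/0.9991738817255535 = 0.9971978771554386

dn(u+v)=0.9971979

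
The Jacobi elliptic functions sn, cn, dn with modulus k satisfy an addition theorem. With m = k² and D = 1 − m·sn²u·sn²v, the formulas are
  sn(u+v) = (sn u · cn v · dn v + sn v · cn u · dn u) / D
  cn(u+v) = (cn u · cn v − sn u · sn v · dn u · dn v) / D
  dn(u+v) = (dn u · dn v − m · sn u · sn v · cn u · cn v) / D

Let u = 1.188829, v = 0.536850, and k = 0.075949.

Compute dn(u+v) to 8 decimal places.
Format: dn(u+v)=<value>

dn(u+v)=0.99717817

sn u = 0.9274793298643494, cn u = 0.3738744343685154, dn u = 0.9975159384887432
sn v = 0.5113110116350282, cn v = 0.859395746662016, dn v = 0.9992456928183207
m = k² = 0.005768250601
D = 1 − m·sn²u·sn²v = 0.998702752355594
dn(u+v) = (dn u·dn v − m·sn u·sn v·cn u·cn v)/D = 0.9958845787235488/0.998702752355594 = 0.9971781657501213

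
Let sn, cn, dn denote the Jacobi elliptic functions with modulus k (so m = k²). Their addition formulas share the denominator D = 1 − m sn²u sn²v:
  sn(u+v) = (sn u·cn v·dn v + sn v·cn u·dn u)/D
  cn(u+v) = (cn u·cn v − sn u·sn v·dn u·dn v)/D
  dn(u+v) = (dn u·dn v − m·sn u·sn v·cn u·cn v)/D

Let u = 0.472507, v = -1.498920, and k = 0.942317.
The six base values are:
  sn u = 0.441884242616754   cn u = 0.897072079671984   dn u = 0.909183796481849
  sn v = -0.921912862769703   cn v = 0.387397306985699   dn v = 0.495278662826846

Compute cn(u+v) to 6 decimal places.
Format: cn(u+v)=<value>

cn(u+v)=0.622734

m = k² = 0.887961328489
D = 1 − m·sn²u·sn²v = 0.8526361934317197
cn(u+v) = (cn u·cn v − sn u·sn v·dn u·dn v)/D = 0.5309656957599166/0.8526361934317197 = 0.6227341741415732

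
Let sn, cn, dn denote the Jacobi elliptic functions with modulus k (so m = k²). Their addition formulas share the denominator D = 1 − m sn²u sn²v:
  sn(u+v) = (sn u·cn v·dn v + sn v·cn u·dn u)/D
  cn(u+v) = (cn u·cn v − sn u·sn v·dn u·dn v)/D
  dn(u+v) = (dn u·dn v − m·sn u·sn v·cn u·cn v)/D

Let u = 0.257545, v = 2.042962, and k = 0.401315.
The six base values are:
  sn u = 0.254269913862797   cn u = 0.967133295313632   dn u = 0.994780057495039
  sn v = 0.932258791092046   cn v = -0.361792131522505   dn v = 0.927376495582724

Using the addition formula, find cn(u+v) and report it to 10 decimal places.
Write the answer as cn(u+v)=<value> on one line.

m = k² = 0.161053729225
D = 1 − m·sn²u·sn²v = 0.9909503098019776
cn(u+v) = (cn u·cn v − sn u·sn v·dn u·dn v)/D = -0.5685840124412567/0.9909503098019776 = -0.573776512118834

cn(u+v)=-0.5737765121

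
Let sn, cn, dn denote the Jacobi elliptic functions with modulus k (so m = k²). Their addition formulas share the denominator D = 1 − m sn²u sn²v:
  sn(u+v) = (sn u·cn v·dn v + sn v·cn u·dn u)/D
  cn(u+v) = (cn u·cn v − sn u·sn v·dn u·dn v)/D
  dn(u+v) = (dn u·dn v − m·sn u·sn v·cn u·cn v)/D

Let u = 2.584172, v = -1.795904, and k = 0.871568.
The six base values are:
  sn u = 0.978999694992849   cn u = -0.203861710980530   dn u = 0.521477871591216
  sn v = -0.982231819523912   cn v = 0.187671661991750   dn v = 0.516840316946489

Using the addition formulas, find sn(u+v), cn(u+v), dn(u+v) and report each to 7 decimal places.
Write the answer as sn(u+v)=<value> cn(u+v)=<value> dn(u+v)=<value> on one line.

m = k² = 0.759630778624
D = 1 − m·sn²u·sn²v = 0.2975819481882455
sn(u+v) = (sn u·cn v·dn v + sn v·cn u·dn u)/D = 0.1993797768228877/0.2975819481882455 = 0.6699995683097125
cn(u+v) = (cn u·cn v − sn u·sn v·dn u·dn v)/D = 0.2209133777786377/0.2975819481882455 = 0.7423614877300673
dn(u+v) = (dn u·dn v − m·sn u·sn v·cn u·cn v)/D = 0.2415738992031273/0.2975819481882455 = 0.8117894942011457

sn(u+v)=0.6699996 cn(u+v)=0.7423615 dn(u+v)=0.8117895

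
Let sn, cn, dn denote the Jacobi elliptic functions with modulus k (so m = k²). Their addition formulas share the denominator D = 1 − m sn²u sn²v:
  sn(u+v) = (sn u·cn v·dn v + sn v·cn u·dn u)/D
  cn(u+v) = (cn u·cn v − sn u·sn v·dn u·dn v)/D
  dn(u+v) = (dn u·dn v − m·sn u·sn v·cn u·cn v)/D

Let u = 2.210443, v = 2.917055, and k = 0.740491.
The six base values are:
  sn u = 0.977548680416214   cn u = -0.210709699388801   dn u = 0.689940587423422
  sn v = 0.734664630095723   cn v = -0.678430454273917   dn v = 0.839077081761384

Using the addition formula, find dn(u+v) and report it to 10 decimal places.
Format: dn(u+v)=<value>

dn(u+v)=0.7287049945

m = k² = 0.548326921081
D = 1 − m·sn²u·sn²v = 0.7171900926224235
dn(u+v) = (dn u·dn v − m·sn u·sn v·cn u·cn v)/D = 0.5226200025157001/0.7171900926224235 = 0.7287049945220618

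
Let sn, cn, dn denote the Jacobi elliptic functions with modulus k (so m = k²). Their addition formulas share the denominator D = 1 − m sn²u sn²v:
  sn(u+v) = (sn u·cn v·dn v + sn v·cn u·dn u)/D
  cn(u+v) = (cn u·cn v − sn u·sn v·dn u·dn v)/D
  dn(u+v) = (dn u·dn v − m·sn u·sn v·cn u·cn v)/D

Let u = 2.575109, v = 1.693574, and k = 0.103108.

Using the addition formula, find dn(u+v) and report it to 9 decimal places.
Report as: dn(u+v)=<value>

sn u = 0.5434727863271972, cn u = -0.8394267868740862, dn u = 0.9984287269333373
sn v = 0.9930521282474494, cn v = -0.1176752760065224, dn v = 0.9947441663017983
m = k² = 0.010631259664
D = 1 − m·sn²u·sn²v = 0.9969034048928552
dn(u+v) = (dn u·dn v − m·sn u·sn v·cn u·cn v)/D = 0.9926143871058455/0.9969034048928552 = 0.9956976596067794

dn(u+v)=0.995697660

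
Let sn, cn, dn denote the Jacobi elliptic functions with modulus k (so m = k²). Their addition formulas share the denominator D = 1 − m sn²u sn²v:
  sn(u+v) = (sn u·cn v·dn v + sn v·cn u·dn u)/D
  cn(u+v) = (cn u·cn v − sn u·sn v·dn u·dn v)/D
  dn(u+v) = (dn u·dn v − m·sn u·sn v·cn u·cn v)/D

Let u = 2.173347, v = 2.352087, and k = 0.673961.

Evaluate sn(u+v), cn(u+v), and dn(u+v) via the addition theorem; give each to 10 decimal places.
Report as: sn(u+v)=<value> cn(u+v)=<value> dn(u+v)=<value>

sn u = 0.9649172517365192, cn u = -0.2625541797443773, dn u = 0.7596632971916983
sn v = 0.9196682879379396, cn v = -0.392696116814642, dn v = 0.7847435725332972
m = k² = 0.454223429521
D = 1 − m·sn²u·sn²v = 0.6423056360534837
sn(u+v) = (sn u·cn v·dn v + sn v·cn u·dn u)/D = -0.4807848431461638/0.6423056360534837 = -0.7485296970150356
cn(u+v) = (cn u·cn v − sn u·sn v·dn u·dn v)/D = -0.4259136822256228/0.6423056360534837 = -0.6631012688018166
dn(u+v) = (dn u·dn v − m·sn u·sn v·cn u·cn v)/D = 0.5545817683378872/0.6423056360534837 = 0.8634234812968512

sn(u+v)=-0.7485296970 cn(u+v)=-0.6631012688 dn(u+v)=0.8634234813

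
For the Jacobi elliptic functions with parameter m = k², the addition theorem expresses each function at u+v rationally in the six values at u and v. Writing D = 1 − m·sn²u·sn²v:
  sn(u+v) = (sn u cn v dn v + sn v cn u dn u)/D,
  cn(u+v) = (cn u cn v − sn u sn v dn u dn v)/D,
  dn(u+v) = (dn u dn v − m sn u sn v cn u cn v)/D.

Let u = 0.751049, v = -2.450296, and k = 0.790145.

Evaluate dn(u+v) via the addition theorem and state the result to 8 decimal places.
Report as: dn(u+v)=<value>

dn(u+v)=0.62757003

sn u = 0.6534050122195115, cn u = 0.7570085138269054, dn u = 0.856417015860634
sn v = -0.9562354581950171, cn v = -0.2925982715098736, dn v = 0.6550740685737532
m = k² = 0.624329121025
D = 1 − m·sn²u·sn²v = 0.7562704407215872
dn(u+v) = (dn u·dn v − m·sn u·sn v·cn u·cn v)/D = 0.4746126645741478/0.7562704407215872 = 0.6275700318543473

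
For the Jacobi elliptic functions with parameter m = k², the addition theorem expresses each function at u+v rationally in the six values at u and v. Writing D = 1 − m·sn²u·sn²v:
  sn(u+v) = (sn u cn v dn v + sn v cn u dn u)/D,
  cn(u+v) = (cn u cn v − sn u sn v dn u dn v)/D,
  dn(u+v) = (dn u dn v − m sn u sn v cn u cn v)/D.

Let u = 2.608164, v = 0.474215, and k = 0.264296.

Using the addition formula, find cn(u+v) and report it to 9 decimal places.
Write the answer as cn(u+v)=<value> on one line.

cn(u+v)=-0.993242056

sn u = 0.5549664682609393, cn u = -0.8318727180921248, dn u = 0.9891846752977184
sn v = 0.4555846675273353, cn v = 0.8901924571203731, dn v = 0.9927243440561526
m = k² = 0.069852375616
D = 1 − m·sn²u·sn²v = 0.995534677127971
cn(u+v) = (cn u·cn v − sn u·sn v·dn u·dn v)/D = -0.9888069091560355/0.995534677127971 = -0.9932420556244766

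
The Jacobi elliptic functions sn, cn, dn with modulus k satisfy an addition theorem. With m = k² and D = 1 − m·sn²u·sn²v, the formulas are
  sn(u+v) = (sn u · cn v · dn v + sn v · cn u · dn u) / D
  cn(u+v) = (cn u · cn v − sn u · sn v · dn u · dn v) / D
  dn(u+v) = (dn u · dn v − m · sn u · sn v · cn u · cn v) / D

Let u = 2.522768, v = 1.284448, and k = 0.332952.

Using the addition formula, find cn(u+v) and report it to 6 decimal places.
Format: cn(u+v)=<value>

sn u = 0.6486190866850311, cn u = -0.7611131850046195, dn u = 0.9764024276659883
sn v = 0.9509619084821319, cn v = 0.3093080157642561, dn v = 0.9485509046736183
m = k² = 0.110857034304
D = 1 − m·sn²u·sn²v = 0.9578236544020757
cn(u+v) = (cn u·cn v − sn u·sn v·dn u·dn v)/D = -0.8066896203723489/0.9578236544020757 = -0.8422110026880963

cn(u+v)=-0.842211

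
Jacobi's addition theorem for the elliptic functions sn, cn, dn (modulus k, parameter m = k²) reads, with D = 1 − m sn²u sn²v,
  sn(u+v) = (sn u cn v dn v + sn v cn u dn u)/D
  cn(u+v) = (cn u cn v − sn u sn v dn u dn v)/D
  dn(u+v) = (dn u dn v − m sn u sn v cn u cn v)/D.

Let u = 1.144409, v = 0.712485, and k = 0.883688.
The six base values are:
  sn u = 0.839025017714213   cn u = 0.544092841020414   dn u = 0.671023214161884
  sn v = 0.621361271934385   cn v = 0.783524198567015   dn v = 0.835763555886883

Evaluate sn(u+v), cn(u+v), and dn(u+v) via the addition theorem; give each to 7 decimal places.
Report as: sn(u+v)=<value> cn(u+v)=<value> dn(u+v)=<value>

m = k² = 0.780904481344
D = 1 − m·sn²u·sn²v = 0.7877556692271458
sn(u+v) = (sn u·cn v·dn v + sn v·cn u·dn u)/D = 0.7762862903735255/0.7877556692271458 = 0.9854404362905154
cn(u+v) = (cn u·cn v − sn u·sn v·dn u·dn v)/D = 0.1339350207287801/0.7877556692271458 = 0.1700210178876676
dn(u+v) = (dn u·dn v − m·sn u·sn v·cn u·cn v)/D = 0.3872596285193439/0.7877556692271458 = 0.4915986563438864

sn(u+v)=0.9854404 cn(u+v)=0.1700210 dn(u+v)=0.4915987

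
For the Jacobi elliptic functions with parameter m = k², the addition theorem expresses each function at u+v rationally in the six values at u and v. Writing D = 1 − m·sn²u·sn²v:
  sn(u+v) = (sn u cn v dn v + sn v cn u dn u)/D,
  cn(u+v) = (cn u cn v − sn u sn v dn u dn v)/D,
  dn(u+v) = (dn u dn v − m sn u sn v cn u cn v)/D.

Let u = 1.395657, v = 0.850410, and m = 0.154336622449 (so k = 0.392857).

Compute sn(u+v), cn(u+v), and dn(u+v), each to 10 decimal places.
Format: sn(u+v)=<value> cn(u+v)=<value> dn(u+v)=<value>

sn u = 0.9753375873563291, cn u = 0.2207183515023955, dn u = 0.9236785867472056
sn v = 0.7424773547107108, cn v = 0.6698711650323406, dn v = 0.956513693279957
m = k² = 0.154336622449
D = 1 − m·sn²u·sn²v = 0.9190633287012132
sn(u+v) = (sn u·cn v·dn v + sn v·cn u·dn u)/D = 0.7763096729428108/0.9190633287012132 = 0.8446748430707852
cn(u+v) = (cn u·cn v − sn u·sn v·dn u·dn v)/D = -0.4919559877253051/0.9190633287012132 = -0.5352797488074291
dn(u+v) = (dn u·dn v − m·sn u·sn v·cn u·cn v)/D = 0.8669863904972178/0.9190633287012132 = 0.9433369425395433

sn(u+v)=0.8446748431 cn(u+v)=-0.5352797488 dn(u+v)=0.9433369425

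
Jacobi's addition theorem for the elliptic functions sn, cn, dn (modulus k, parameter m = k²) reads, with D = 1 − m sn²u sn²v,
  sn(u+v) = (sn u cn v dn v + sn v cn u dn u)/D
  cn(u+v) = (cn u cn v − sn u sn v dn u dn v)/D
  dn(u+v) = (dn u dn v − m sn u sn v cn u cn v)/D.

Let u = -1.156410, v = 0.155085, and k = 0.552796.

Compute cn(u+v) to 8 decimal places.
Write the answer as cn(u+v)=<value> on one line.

cn(u+v)=0.57377114

sn u = -0.8895294884505687, cn u = 0.4568777617447249, dn u = 0.870748664423074
sn v = 0.1542773536666063, cn v = 0.9880275796482752, dn v = 0.9963566910092729
m = k² = 0.305583417616
D = 1 − m·sn²u·sn²v = 0.9942448738874247
cn(u+v) = (cn u·cn v − sn u·sn v·dn u·dn v)/D = 0.570469010974196/0.9942448738874247 = 0.5737711362229145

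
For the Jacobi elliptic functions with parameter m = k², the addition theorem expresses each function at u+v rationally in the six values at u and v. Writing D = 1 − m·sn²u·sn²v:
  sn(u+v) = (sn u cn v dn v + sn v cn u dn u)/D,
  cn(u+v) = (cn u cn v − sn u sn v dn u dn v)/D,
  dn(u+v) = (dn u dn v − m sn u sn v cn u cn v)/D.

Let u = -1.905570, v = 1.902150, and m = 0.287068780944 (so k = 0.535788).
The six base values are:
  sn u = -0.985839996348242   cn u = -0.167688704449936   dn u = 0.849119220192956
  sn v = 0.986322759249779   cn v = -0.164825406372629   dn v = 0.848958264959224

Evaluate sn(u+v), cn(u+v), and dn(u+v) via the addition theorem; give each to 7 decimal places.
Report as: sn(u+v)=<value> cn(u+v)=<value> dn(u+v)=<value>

sn(u+v)=-0.0034200 cn(u+v)=0.9999942 dn(u+v)=0.9999983

m = k² = 0.287068780944
D = 1 − m·sn²u·sn²v = 0.728583065040233
sn(u+v) = (sn u·cn v·dn v + sn v·cn u·dn u)/D = -0.002491747830611489/0.728583065040233 = -0.003419991419199255
cn(u+v) = (cn u·cn v − sn u·sn v·dn u·dn v)/D = 0.728578804149674/0.728583065040233 = 0.9999941518122457
dn(u+v) = (dn u·dn v − m·sn u·sn v·cn u·cn v)/D = 0.7285818418741244/0.728583065040233 = 0.9999983211713705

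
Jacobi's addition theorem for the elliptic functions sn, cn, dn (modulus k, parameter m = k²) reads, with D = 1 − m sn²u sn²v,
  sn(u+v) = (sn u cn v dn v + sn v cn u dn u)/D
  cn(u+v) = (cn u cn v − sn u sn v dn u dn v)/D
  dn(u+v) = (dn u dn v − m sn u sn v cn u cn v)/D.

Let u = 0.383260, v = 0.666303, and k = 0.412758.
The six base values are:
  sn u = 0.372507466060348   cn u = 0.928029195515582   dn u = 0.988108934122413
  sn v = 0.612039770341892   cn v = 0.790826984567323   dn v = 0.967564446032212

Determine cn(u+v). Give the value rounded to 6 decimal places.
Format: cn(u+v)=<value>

m = k² = 0.170369166564
D = 1 − m·sn²u·sn²v = 0.9911443539672458
cn(u+v) = (cn u·cn v − sn u·sn v·dn u·dn v)/D = 0.5159392110742698/0.9911443539672458 = 0.5205490088392513

cn(u+v)=0.520549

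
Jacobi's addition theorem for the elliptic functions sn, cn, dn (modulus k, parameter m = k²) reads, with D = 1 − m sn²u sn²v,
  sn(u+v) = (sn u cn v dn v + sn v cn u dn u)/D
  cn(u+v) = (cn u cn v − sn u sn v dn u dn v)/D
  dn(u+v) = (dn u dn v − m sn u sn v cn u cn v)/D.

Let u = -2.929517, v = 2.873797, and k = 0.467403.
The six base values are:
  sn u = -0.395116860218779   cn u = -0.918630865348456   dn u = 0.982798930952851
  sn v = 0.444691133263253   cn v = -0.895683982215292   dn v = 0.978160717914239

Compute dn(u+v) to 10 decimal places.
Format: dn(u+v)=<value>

m = k² = 0.218465564409
D = 1 − m·sn²u·sn²v = 0.9932554798666005
dn(u+v) = (dn u·dn v − m·sn u·sn v·cn u·cn v)/D = 0.992918997570562/0.9932554798666005 = 0.9996612328823157

dn(u+v)=0.9996612329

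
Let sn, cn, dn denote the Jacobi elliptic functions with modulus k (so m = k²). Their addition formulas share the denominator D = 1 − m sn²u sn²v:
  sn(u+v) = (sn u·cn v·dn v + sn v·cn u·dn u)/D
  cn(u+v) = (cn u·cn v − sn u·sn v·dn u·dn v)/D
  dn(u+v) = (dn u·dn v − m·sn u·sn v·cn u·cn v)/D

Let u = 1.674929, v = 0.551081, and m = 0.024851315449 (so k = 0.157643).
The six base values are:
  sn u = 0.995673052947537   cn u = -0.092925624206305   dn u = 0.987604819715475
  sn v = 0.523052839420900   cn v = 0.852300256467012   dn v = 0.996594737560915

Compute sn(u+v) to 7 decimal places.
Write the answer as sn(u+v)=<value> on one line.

sn(u+v)=0.8031334

m = k² = 0.024851315449
D = 1 − m·sn²u·sn²v = 0.9932597808535214
sn(u+v) = (sn u·cn v·dn v + sn v·cn u·dn u)/D = 0.7977201067443153/0.9932597808535214 = 0.8031334018768219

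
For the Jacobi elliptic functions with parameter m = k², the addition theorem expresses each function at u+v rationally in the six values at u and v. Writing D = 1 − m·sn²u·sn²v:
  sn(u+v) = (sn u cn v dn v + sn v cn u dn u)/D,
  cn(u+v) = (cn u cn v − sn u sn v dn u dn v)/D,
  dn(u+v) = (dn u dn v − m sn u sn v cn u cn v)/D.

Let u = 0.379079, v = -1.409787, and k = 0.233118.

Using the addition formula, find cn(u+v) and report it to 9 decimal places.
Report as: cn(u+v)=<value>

sn u = 0.3696197558929985, cn u = 0.9291831014679508, dn u = 0.9962808788836823
sn v = -0.9841928474469273, cn v = 0.1771000819714924, dn v = 0.9733244408783875
m = k² = 0.054344001924
D = 1 − m·sn²u·sn²v = 0.9928084520956817
cn(u+v) = (cn u·cn v − sn u·sn v·dn u·dn v)/D = 0.5173147244158125/0.9928084520956817 = 0.5210619665090809

cn(u+v)=0.521061967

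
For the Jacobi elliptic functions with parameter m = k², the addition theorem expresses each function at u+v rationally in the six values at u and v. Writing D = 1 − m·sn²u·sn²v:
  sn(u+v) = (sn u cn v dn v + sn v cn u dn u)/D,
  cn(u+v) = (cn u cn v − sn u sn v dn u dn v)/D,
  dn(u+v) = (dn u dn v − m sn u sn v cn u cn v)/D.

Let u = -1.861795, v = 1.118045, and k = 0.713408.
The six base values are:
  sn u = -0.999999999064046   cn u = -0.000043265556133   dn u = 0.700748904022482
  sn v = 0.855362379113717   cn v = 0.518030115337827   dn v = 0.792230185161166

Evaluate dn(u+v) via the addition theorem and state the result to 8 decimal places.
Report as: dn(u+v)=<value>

dn(u+v)=0.88451135

m = k² = 0.508950974464
D = 1 − m·sn²u·sn²v = 0.6276286669775404
dn(u+v) = (dn u·dn v − m·sn u·sn v·cn u·cn v)/D = 0.5551446768259671/0.6276286669775404 = 0.8845113456964399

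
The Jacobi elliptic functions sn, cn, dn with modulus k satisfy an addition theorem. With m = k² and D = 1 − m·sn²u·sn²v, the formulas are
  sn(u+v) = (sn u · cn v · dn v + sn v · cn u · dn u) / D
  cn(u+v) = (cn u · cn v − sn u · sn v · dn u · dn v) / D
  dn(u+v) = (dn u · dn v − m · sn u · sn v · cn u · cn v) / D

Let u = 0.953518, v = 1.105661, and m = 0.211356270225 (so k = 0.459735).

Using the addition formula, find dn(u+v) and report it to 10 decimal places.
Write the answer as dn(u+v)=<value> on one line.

dn(u+v)=0.9020581034

sn u = 0.8005155371285295, cn u = 0.5993120012279262, dn u = 0.9298158912788076
sn v = 0.876472736298481, cn v = 0.4814514955065083, dn v = 0.9152241097665425
m = k² = 0.211356270225
D = 1 − m·sn²u·sn²v = 0.8959525381933427
dn(u+v) = (dn u·dn v − m·sn u·sn v·cn u·cn v)/D = 0.8082012473611866/0.8959525381933427 = 0.9020581034246484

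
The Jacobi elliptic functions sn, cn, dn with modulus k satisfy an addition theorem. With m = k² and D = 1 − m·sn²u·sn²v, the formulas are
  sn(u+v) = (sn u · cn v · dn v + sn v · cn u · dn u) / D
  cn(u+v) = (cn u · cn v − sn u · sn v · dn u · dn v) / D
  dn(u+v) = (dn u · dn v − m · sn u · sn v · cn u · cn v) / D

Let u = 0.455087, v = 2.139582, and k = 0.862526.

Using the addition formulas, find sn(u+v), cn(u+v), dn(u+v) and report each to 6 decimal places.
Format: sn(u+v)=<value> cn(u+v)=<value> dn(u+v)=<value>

sn(u+v)=0.973028 cn(u+v)=-0.230685 dn(u+v)=0.543727

sn u = 0.4295071557034709, cn u = 0.9030634546915928, dn u = 0.9288479862450778
sn v = 0.9999950262400801, cn v = 0.003153964981029208, dn v = 0.5060200586675688
m = k² = 0.743951100676
D = 1 − m·sn²u·sn²v = 0.862759946759874
sn(u+v) = (sn u·cn v·dn v + sn v·cn u·dn u)/D = 0.8394899796486078/0.862759946759874 = 0.9730284568741777
cn(u+v) = (cn u·cn v − sn u·sn v·dn u·dn v)/D = -0.1990258772187189/0.862759946759874 = -0.2306851146326017
dn(u+v) = (dn u·dn v − m·sn u·sn v·cn u·cn v)/D = 0.4691056153127881/0.862759946759874 = 0.5437266960230724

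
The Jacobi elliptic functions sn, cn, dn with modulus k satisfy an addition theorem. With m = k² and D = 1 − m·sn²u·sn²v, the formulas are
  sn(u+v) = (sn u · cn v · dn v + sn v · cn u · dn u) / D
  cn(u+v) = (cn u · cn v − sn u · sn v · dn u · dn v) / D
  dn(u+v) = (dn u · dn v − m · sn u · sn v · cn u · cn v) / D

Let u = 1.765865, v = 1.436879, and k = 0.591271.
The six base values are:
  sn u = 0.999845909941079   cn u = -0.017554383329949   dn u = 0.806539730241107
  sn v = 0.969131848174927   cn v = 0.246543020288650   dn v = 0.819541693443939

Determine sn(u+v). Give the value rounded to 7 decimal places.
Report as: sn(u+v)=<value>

m = k² = 0.349601395441
D = 1 − m·sn²u·sn²v = 0.6717497708737282
sn(u+v) = (sn u·cn v·dn v + sn v·cn u·dn u)/D = 0.1882998832986999/0.6717497708737282 = 0.2803125381848406

sn(u+v)=0.2803125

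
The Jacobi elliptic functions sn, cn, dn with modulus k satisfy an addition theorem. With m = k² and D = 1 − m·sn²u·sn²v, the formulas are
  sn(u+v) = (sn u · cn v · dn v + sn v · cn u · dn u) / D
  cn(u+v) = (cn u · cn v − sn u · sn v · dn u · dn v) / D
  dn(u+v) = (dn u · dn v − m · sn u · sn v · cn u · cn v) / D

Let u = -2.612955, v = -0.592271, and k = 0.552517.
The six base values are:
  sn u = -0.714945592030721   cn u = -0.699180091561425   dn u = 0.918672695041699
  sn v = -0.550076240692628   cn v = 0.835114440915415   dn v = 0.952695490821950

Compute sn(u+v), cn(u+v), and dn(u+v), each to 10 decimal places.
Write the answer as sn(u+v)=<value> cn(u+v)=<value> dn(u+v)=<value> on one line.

sn(u+v)=-0.2261728348 cn(u+v)=-0.9740871875 dn(u+v)=0.9921612342

m = k² = 0.305275035289
D = 1 − m·sn²u·sn²v = 0.9527846677814349
sn(u+v) = (sn u·cn v·dn v + sn v·cn u·dn u)/D = -0.2154940092354527/0.9527846677814349 = -0.2261728347678305
cn(u+v) = (cn u·cn v − sn u·sn v·dn u·dn v)/D = -0.9280953373134733/0.9527846677814349 = -0.9740871874801986
dn(u+v) = (dn u·dn v − m·sn u·sn v·cn u·cn v)/D = 0.9453160119330166/0.9527846677814349 = 0.9921612342211498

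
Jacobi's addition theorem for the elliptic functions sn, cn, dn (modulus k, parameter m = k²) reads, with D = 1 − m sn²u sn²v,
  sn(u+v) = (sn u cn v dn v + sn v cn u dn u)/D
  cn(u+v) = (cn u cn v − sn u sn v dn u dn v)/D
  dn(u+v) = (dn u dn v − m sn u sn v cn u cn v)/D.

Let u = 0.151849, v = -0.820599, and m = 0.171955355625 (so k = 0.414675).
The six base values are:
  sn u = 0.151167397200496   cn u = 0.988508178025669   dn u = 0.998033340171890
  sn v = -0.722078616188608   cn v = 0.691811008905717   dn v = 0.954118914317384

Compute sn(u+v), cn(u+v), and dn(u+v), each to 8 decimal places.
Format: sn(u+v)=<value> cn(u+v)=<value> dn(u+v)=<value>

sn(u+v)=-0.61385346 cn(u+v)=0.78941999 dn(u+v)=0.96705970

m = k² = 0.171955355625
D = 1 − m·sn²u·sn²v = 0.9979511934903299
sn(u+v) = (sn u·cn v·dn v + sn v·cn u·dn u)/D = -0.6125957944706914/0.9979511934903299 = -0.6138534614384701
cn(u+v) = (cn u·cn v − sn u·sn v·dn u·dn v)/D = 0.7878026257798308/0.9979511934903299 = 0.7894199946036385
dn(u+v) = (dn u·dn v − m·sn u·sn v·cn u·cn v)/D = 0.9650783791853819/0.9979511934903299 = 0.9670596973886314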